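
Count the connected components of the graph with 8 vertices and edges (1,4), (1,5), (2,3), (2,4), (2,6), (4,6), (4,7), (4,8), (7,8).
1 (components: {1, 2, 3, 4, 5, 6, 7, 8})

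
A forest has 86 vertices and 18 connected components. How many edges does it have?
68 (Each of the 18 component trees on V_i vertices has V_i - 1 edges; summing gives V - C = 86 - 18 = 68)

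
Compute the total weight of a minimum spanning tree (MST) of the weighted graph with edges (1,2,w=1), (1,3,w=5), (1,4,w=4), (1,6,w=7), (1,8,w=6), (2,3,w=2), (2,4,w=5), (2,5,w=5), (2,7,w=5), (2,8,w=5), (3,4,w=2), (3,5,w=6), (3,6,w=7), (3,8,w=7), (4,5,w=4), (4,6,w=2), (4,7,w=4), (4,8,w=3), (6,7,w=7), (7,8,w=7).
18 (MST edges: (1,2,w=1), (2,3,w=2), (3,4,w=2), (4,5,w=4), (4,6,w=2), (4,7,w=4), (4,8,w=3); sum of weights 1 + 2 + 2 + 4 + 2 + 4 + 3 = 18)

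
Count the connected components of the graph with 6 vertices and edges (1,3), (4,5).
4 (components: {1, 3}, {2}, {4, 5}, {6})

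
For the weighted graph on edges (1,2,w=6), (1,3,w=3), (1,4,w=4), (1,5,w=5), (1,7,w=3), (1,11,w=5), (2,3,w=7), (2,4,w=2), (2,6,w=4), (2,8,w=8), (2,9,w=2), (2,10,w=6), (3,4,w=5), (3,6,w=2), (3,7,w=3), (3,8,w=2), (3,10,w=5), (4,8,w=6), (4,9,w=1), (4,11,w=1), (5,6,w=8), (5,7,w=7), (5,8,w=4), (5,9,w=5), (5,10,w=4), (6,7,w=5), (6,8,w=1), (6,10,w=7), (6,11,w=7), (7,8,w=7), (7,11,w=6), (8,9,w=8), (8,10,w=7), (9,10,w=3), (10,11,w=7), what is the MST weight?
24 (MST edges: (1,3,w=3), (1,4,w=4), (1,7,w=3), (2,4,w=2), (3,6,w=2), (4,9,w=1), (4,11,w=1), (5,8,w=4), (6,8,w=1), (9,10,w=3); sum of weights 3 + 4 + 3 + 2 + 2 + 1 + 1 + 4 + 1 + 3 = 24)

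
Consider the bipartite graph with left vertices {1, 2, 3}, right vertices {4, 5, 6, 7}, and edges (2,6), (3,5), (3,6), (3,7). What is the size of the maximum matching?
2 (matching: (2,6), (3,7); upper bound min(|L|,|R|) = min(3,4) = 3)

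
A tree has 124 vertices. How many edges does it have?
123 (A tree on V vertices has V - 1 edges, so 124 - 1 = 123)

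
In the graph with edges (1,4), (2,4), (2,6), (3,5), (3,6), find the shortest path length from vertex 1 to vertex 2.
2 (path: 1 -> 4 -> 2, 2 edges)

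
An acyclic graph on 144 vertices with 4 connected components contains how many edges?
140 (Each of the 4 component trees on V_i vertices has V_i - 1 edges; summing gives V - C = 144 - 4 = 140)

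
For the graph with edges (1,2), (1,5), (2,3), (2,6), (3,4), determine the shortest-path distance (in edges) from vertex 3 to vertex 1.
2 (path: 3 -> 2 -> 1, 2 edges)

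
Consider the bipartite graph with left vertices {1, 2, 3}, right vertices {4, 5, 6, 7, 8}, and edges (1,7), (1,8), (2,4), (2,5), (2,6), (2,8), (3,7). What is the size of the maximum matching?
3 (matching: (1,8), (2,6), (3,7); upper bound min(|L|,|R|) = min(3,5) = 3)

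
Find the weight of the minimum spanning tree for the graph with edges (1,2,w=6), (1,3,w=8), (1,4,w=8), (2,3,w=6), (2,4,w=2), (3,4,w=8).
14 (MST edges: (1,2,w=6), (2,3,w=6), (2,4,w=2); sum of weights 6 + 6 + 2 = 14)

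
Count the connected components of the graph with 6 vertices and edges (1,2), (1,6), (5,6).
3 (components: {1, 2, 5, 6}, {3}, {4})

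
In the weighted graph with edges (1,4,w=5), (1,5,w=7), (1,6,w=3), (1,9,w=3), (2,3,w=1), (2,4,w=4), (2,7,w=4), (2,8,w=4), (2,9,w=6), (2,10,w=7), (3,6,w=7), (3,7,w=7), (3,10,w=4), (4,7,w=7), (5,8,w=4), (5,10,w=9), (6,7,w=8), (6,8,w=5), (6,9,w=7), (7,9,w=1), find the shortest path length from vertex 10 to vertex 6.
11 (path: 10 -> 3 -> 6; weights 4 + 7 = 11)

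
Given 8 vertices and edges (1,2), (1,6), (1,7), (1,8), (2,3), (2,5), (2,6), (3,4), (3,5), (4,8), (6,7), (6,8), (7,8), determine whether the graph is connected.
Yes (BFS from 1 visits [1, 2, 6, 7, 8, 3, 5, 4] — all 8 vertices reached)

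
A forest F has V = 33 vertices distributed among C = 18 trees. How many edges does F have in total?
15 (Each of the 18 component trees on V_i vertices has V_i - 1 edges; summing gives V - C = 33 - 18 = 15)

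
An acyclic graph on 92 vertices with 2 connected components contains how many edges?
90 (Each of the 2 component trees on V_i vertices has V_i - 1 edges; summing gives V - C = 92 - 2 = 90)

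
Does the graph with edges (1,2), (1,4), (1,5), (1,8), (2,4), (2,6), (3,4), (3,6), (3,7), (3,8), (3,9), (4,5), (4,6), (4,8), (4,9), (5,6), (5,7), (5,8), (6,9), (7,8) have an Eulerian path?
No (8 vertices have odd degree: {2, 3, 4, 5, 6, 7, 8, 9}; Eulerian path requires 0 or 2)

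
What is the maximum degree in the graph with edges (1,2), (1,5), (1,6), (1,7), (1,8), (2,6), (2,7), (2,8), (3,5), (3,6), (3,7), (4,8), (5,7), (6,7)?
5 (attained at vertices 1, 7)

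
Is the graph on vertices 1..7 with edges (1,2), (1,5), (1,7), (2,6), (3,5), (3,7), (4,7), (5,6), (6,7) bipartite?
Yes. Partition: {1, 3, 4, 6}, {2, 5, 7}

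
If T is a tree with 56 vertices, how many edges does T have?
55 (A tree on V vertices has V - 1 edges, so 56 - 1 = 55)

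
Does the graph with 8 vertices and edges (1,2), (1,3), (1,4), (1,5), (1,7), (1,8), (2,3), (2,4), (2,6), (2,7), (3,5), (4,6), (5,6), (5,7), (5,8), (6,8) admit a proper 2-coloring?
No (odd cycle of length 3: 5 -> 1 -> 7 -> 5)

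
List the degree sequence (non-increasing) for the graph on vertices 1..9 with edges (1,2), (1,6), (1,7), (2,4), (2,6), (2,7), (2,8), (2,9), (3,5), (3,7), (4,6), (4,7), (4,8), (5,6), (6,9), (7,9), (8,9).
[6, 5, 5, 4, 4, 3, 3, 2, 2] (degrees: deg(1)=3, deg(2)=6, deg(3)=2, deg(4)=4, deg(5)=2, deg(6)=5, deg(7)=5, deg(8)=3, deg(9)=4)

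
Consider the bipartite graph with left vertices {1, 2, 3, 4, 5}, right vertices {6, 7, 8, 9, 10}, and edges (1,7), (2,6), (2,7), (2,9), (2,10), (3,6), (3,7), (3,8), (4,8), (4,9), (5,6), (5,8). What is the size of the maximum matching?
5 (matching: (1,7), (2,10), (3,8), (4,9), (5,6); upper bound min(|L|,|R|) = min(5,5) = 5)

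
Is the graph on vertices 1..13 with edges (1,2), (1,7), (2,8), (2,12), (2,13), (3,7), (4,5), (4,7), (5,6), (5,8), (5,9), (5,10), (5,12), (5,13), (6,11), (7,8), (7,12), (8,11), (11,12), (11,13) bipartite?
Yes. Partition: {1, 3, 4, 6, 8, 9, 10, 12, 13}, {2, 5, 7, 11}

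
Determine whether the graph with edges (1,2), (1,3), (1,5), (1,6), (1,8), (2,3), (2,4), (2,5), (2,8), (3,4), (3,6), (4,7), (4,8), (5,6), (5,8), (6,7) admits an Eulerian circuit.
No (2 vertices have odd degree: {1, 2}; Eulerian circuit requires 0)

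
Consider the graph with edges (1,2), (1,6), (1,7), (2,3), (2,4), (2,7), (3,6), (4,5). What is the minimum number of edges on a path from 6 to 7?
2 (path: 6 -> 1 -> 7, 2 edges)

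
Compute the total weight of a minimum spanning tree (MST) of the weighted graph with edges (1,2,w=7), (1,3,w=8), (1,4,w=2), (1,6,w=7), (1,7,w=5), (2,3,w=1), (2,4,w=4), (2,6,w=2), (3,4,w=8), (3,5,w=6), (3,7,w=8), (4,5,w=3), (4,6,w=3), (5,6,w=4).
16 (MST edges: (1,4,w=2), (1,7,w=5), (2,3,w=1), (2,6,w=2), (4,5,w=3), (4,6,w=3); sum of weights 2 + 5 + 1 + 2 + 3 + 3 = 16)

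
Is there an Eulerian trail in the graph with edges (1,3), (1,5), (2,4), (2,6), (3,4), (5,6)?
Yes — and in fact it has an Eulerian circuit (the graph is connected and all 6 vertices have even degree)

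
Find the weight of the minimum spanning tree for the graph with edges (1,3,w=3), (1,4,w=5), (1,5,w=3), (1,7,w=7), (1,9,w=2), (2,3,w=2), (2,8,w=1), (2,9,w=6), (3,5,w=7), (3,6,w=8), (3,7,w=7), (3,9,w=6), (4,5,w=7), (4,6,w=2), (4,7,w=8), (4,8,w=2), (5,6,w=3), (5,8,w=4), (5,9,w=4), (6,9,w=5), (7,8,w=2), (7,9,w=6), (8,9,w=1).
15 (MST edges: (1,5,w=3), (1,9,w=2), (2,3,w=2), (2,8,w=1), (4,6,w=2), (4,8,w=2), (7,8,w=2), (8,9,w=1); sum of weights 3 + 2 + 2 + 1 + 2 + 2 + 2 + 1 = 15)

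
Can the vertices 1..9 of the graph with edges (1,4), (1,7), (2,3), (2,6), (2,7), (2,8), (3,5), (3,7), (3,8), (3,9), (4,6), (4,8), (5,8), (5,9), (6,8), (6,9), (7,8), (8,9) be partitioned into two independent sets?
No (odd cycle of length 5: 8 -> 4 -> 1 -> 7 -> 2 -> 8)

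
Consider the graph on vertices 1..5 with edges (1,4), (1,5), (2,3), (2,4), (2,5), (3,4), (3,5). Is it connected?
Yes (BFS from 1 visits [1, 4, 5, 2, 3] — all 5 vertices reached)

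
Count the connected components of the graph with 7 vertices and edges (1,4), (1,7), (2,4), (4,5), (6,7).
2 (components: {1, 2, 4, 5, 6, 7}, {3})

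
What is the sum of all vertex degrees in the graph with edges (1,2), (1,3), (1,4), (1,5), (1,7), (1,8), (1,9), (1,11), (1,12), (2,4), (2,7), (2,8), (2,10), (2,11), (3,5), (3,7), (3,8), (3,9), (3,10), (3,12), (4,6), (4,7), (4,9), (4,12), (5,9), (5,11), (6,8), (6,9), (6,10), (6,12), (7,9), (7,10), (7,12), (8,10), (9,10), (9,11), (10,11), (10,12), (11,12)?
78 (handshake: sum of degrees = 2|E| = 2 x 39 = 78)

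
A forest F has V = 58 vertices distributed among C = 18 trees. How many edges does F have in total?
40 (Each of the 18 component trees on V_i vertices has V_i - 1 edges; summing gives V - C = 58 - 18 = 40)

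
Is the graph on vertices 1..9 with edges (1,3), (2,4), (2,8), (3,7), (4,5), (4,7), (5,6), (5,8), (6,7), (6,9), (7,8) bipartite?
Yes. Partition: {1, 2, 5, 7, 9}, {3, 4, 6, 8}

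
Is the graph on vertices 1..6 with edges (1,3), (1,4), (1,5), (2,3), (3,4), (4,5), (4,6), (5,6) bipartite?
No (odd cycle of length 3: 4 -> 1 -> 3 -> 4)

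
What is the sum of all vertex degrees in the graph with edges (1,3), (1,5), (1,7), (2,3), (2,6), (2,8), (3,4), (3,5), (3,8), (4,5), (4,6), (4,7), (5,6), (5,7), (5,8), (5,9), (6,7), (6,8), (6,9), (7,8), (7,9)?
42 (handshake: sum of degrees = 2|E| = 2 x 21 = 42)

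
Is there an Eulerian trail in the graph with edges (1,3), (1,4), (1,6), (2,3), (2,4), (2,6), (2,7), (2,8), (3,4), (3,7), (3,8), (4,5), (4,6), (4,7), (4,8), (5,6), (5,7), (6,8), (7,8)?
No (8 vertices have odd degree: {1, 2, 3, 4, 5, 6, 7, 8}; Eulerian path requires 0 or 2)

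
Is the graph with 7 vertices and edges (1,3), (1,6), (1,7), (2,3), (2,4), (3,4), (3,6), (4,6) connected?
No, it has 2 components: {1, 2, 3, 4, 6, 7}, {5}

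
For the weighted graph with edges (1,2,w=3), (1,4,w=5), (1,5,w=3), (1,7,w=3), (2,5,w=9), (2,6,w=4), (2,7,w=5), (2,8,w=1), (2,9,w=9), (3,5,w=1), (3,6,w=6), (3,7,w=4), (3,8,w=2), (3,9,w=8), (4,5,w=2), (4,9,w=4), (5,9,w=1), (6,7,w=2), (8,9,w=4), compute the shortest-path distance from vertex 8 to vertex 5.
3 (path: 8 -> 3 -> 5; weights 2 + 1 = 3)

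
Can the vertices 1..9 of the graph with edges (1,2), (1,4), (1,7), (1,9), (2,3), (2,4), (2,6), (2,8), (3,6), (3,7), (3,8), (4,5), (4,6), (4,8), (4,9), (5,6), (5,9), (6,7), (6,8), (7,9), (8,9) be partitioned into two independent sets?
No (odd cycle of length 3: 2 -> 1 -> 4 -> 2)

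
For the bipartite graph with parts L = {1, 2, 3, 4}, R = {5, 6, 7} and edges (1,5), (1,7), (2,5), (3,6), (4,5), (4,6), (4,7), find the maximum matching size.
3 (matching: (1,7), (2,5), (3,6); upper bound min(|L|,|R|) = min(4,3) = 3)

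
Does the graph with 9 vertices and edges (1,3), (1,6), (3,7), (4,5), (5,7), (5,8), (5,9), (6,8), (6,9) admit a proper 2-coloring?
Yes. Partition: {1, 2, 4, 7, 8, 9}, {3, 5, 6}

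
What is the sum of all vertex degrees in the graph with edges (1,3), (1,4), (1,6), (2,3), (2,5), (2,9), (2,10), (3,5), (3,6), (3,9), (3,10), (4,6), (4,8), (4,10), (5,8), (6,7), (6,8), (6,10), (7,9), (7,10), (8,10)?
42 (handshake: sum of degrees = 2|E| = 2 x 21 = 42)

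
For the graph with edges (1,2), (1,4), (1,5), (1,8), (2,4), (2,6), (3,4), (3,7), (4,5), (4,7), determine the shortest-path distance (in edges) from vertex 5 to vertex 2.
2 (path: 5 -> 4 -> 2, 2 edges)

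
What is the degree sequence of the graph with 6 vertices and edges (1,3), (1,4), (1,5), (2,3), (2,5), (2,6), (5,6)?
[3, 3, 3, 2, 2, 1] (degrees: deg(1)=3, deg(2)=3, deg(3)=2, deg(4)=1, deg(5)=3, deg(6)=2)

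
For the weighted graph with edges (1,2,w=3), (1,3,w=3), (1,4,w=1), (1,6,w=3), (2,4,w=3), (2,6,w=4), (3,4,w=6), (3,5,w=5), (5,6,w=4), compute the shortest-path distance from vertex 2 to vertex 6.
4 (path: 2 -> 6; weights 4 = 4)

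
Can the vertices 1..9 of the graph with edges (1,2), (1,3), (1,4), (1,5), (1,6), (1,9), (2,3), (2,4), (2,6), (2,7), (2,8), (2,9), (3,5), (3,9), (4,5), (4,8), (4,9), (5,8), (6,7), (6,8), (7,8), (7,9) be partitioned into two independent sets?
No (odd cycle of length 3: 5 -> 1 -> 3 -> 5)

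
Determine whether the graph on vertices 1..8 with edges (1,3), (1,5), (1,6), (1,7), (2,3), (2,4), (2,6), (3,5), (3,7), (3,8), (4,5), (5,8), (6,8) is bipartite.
No (odd cycle of length 3: 7 -> 1 -> 3 -> 7)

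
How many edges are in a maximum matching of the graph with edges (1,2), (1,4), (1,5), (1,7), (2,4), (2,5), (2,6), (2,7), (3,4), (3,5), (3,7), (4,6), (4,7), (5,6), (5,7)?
3 (matching: (1,4), (3,7), (5,6); upper bound floor(n/2) = floor(7/2) = 3)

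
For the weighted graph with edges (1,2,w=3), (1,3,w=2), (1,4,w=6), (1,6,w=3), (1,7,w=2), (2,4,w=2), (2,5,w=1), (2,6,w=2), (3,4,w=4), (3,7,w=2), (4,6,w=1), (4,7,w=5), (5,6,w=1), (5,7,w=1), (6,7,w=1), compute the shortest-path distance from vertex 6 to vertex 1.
3 (path: 6 -> 1; weights 3 = 3)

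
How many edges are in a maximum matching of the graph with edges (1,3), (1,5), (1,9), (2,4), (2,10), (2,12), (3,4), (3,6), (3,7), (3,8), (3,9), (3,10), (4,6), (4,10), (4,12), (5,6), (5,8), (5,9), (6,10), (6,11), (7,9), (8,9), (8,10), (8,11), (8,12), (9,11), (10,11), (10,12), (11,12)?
6 (matching: (1,5), (2,4), (3,10), (6,11), (7,9), (8,12); upper bound floor(n/2) = floor(12/2) = 6)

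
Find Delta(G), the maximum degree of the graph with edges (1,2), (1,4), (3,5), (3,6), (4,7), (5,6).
2 (attained at vertices 1, 3, 4, 5, 6)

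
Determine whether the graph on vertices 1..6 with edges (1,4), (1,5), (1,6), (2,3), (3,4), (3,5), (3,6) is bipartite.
Yes. Partition: {1, 3}, {2, 4, 5, 6}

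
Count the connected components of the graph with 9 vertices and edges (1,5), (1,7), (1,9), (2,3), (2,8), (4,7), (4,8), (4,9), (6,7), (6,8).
1 (components: {1, 2, 3, 4, 5, 6, 7, 8, 9})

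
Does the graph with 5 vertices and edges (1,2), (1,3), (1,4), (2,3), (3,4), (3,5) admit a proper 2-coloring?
No (odd cycle of length 3: 3 -> 1 -> 2 -> 3)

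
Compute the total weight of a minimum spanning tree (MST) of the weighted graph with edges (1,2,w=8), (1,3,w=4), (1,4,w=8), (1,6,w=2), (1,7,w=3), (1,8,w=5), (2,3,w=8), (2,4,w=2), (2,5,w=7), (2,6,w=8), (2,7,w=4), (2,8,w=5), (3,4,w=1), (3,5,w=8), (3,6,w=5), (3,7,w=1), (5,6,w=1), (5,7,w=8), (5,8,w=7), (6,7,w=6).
15 (MST edges: (1,6,w=2), (1,7,w=3), (1,8,w=5), (2,4,w=2), (3,4,w=1), (3,7,w=1), (5,6,w=1); sum of weights 2 + 3 + 5 + 2 + 1 + 1 + 1 = 15)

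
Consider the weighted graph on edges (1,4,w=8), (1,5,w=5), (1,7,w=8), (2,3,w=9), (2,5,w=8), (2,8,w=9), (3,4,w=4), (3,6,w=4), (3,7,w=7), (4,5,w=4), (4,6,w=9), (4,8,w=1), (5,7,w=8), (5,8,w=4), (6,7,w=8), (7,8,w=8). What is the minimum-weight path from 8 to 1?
9 (path: 8 -> 4 -> 1; weights 1 + 8 = 9)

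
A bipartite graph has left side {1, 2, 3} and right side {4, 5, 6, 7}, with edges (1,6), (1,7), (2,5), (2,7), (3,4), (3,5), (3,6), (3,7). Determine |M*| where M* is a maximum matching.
3 (matching: (1,7), (2,5), (3,6); upper bound min(|L|,|R|) = min(3,4) = 3)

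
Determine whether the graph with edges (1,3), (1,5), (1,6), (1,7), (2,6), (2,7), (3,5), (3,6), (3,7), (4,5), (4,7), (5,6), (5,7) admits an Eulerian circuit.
No (2 vertices have odd degree: {5, 7}; Eulerian circuit requires 0)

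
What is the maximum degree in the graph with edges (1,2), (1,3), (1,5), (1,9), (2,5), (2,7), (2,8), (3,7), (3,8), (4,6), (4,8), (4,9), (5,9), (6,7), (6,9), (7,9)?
5 (attained at vertex 9)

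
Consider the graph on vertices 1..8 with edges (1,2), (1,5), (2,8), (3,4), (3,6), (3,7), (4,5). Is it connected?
Yes (BFS from 1 visits [1, 2, 5, 8, 4, 3, 6, 7] — all 8 vertices reached)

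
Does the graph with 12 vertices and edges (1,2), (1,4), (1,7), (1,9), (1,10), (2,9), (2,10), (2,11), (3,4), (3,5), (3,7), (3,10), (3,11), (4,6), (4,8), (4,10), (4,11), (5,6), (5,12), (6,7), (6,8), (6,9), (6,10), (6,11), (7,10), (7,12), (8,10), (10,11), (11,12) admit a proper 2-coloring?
No (odd cycle of length 3: 4 -> 1 -> 10 -> 4)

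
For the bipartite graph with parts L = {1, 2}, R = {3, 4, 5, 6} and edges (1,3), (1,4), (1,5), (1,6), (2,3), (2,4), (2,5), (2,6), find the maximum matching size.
2 (matching: (1,6), (2,5); upper bound min(|L|,|R|) = min(2,4) = 2)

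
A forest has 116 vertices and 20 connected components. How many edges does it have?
96 (Each of the 20 component trees on V_i vertices has V_i - 1 edges; summing gives V - C = 116 - 20 = 96)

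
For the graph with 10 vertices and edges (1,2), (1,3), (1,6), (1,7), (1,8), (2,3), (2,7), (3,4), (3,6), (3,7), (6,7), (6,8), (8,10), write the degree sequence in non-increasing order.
[5, 5, 4, 4, 3, 3, 1, 1, 0, 0] (degrees: deg(1)=5, deg(2)=3, deg(3)=5, deg(4)=1, deg(5)=0, deg(6)=4, deg(7)=4, deg(8)=3, deg(9)=0, deg(10)=1)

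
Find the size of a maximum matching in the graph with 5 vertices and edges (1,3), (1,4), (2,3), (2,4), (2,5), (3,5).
2 (matching: (1,4), (3,5); upper bound floor(n/2) = floor(5/2) = 2)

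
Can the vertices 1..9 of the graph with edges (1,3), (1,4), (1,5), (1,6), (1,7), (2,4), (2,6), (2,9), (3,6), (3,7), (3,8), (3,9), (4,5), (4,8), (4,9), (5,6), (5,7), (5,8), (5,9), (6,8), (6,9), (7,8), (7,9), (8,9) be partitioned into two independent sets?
No (odd cycle of length 3: 4 -> 1 -> 5 -> 4)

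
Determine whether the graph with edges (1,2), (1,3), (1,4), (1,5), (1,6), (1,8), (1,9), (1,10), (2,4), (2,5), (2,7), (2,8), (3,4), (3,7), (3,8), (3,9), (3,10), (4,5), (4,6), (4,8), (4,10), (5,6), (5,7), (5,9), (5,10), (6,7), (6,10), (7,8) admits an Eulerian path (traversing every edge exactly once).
No (8 vertices have odd degree: {2, 4, 5, 6, 7, 8, 9, 10}; Eulerian path requires 0 or 2)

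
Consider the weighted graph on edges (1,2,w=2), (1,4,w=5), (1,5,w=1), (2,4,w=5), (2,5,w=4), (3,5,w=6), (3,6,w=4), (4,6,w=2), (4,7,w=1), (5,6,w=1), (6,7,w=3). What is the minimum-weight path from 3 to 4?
6 (path: 3 -> 6 -> 4; weights 4 + 2 = 6)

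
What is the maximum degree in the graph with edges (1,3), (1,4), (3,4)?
2 (attained at vertices 1, 3, 4)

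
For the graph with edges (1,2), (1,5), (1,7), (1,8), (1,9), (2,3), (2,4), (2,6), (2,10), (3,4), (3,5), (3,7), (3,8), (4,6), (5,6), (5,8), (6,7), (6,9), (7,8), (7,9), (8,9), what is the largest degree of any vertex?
5 (attained at vertices 1, 2, 3, 6, 7, 8)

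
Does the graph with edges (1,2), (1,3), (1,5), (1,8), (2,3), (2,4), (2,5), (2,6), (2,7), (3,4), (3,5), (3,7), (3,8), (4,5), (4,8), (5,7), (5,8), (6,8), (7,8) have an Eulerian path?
Yes — and in fact it has an Eulerian circuit (the graph is connected and all 8 vertices have even degree)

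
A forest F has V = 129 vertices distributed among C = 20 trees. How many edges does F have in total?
109 (Each of the 20 component trees on V_i vertices has V_i - 1 edges; summing gives V - C = 129 - 20 = 109)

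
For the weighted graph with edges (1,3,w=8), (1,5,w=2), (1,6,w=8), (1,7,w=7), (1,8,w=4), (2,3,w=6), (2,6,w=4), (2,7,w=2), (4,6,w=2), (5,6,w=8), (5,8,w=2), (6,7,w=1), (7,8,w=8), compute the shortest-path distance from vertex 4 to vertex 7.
3 (path: 4 -> 6 -> 7; weights 2 + 1 = 3)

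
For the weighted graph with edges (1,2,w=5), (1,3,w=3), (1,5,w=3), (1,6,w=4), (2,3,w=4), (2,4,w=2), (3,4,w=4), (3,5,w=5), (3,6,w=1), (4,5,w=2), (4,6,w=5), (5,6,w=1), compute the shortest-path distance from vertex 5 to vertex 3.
2 (path: 5 -> 6 -> 3; weights 1 + 1 = 2)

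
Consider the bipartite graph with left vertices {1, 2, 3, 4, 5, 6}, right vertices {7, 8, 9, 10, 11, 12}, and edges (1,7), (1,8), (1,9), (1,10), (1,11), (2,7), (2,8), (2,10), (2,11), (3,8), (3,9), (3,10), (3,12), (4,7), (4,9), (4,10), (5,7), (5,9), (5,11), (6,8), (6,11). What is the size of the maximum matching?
6 (matching: (1,11), (2,10), (3,12), (4,9), (5,7), (6,8); upper bound min(|L|,|R|) = min(6,6) = 6)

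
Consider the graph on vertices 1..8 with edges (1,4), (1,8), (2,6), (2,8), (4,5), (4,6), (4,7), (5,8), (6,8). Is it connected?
No, it has 2 components: {1, 2, 4, 5, 6, 7, 8}, {3}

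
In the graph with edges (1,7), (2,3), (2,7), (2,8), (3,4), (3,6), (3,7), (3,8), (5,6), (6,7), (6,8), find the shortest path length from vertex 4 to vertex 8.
2 (path: 4 -> 3 -> 8, 2 edges)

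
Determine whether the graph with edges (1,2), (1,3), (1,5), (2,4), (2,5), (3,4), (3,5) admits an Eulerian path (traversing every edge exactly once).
No (4 vertices have odd degree: {1, 2, 3, 5}; Eulerian path requires 0 or 2)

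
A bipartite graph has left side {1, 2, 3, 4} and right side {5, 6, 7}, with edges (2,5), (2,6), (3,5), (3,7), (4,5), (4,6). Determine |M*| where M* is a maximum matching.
3 (matching: (2,6), (3,7), (4,5); upper bound min(|L|,|R|) = min(4,3) = 3)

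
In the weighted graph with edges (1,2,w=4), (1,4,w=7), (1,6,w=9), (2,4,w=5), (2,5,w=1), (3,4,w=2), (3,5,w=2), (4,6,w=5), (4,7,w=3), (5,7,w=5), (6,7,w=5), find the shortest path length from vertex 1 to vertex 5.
5 (path: 1 -> 2 -> 5; weights 4 + 1 = 5)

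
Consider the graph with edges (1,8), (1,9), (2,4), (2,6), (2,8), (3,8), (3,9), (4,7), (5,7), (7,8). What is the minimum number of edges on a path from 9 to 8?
2 (path: 9 -> 1 -> 8, 2 edges)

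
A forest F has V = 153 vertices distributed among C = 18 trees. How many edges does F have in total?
135 (Each of the 18 component trees on V_i vertices has V_i - 1 edges; summing gives V - C = 153 - 18 = 135)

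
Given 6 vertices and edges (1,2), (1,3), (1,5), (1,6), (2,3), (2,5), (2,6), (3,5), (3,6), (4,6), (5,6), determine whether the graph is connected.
Yes (BFS from 1 visits [1, 2, 3, 5, 6, 4] — all 6 vertices reached)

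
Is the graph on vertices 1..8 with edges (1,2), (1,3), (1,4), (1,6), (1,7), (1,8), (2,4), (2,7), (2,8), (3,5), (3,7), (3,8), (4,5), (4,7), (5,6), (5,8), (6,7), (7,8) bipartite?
No (odd cycle of length 3: 8 -> 1 -> 2 -> 8)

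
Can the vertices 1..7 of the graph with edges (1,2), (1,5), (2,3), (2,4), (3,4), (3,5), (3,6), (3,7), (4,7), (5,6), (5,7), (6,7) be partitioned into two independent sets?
No (odd cycle of length 3: 7 -> 5 -> 3 -> 7)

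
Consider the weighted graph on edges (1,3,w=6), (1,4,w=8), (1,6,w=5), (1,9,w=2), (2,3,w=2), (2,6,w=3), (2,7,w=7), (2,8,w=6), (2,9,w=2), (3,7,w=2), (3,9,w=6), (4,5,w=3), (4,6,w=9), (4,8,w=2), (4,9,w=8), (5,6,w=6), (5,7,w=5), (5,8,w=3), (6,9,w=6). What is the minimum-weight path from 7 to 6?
7 (path: 7 -> 3 -> 2 -> 6; weights 2 + 2 + 3 = 7)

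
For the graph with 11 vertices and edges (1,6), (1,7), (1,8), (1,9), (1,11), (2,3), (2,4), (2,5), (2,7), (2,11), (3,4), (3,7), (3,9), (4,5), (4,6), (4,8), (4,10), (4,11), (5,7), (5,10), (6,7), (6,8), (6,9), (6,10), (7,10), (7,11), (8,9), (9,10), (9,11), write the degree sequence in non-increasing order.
[7, 7, 6, 6, 5, 5, 5, 5, 4, 4, 4] (degrees: deg(1)=5, deg(2)=5, deg(3)=4, deg(4)=7, deg(5)=4, deg(6)=6, deg(7)=7, deg(8)=4, deg(9)=6, deg(10)=5, deg(11)=5)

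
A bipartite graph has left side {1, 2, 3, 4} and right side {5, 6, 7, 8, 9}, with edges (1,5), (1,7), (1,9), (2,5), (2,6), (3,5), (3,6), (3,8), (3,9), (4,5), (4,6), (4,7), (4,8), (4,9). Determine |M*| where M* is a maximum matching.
4 (matching: (1,9), (2,6), (3,8), (4,7); upper bound min(|L|,|R|) = min(4,5) = 4)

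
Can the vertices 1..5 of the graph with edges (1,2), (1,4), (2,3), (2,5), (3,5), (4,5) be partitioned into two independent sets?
No (odd cycle of length 5: 5 -> 4 -> 1 -> 2 -> 3 -> 5)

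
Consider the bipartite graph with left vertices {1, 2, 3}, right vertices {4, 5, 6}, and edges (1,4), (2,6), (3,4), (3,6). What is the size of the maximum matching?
2 (matching: (1,4), (2,6); upper bound min(|L|,|R|) = min(3,3) = 3)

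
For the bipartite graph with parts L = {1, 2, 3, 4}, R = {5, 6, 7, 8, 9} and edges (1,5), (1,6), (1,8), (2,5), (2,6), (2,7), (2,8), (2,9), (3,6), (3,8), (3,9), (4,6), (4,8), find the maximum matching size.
4 (matching: (1,8), (2,7), (3,9), (4,6); upper bound min(|L|,|R|) = min(4,5) = 4)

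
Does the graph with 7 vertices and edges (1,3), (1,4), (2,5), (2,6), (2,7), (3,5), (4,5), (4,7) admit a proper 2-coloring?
Yes. Partition: {1, 5, 6, 7}, {2, 3, 4}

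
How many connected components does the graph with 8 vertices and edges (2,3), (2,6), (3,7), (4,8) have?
4 (components: {1}, {2, 3, 6, 7}, {4, 8}, {5})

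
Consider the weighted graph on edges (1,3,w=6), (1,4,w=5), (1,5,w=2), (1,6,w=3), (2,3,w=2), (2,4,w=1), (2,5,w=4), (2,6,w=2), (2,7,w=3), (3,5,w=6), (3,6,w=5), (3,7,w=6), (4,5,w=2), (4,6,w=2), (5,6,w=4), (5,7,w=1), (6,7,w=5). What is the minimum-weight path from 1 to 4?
4 (path: 1 -> 5 -> 4; weights 2 + 2 = 4)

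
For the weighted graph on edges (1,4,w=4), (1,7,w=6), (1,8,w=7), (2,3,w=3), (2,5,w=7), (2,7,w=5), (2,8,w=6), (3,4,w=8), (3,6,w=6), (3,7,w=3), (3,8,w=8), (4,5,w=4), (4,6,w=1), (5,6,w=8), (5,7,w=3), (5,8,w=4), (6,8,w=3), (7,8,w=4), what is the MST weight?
21 (MST edges: (1,4,w=4), (2,3,w=3), (3,7,w=3), (4,5,w=4), (4,6,w=1), (5,7,w=3), (6,8,w=3); sum of weights 4 + 3 + 3 + 4 + 1 + 3 + 3 = 21)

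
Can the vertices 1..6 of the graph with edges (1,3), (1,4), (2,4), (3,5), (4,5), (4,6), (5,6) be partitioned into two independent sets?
No (odd cycle of length 3: 6 -> 4 -> 5 -> 6)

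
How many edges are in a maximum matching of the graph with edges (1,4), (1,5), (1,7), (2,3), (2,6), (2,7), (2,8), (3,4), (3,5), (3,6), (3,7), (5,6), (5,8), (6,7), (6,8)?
4 (matching: (1,7), (2,6), (3,4), (5,8); upper bound floor(n/2) = floor(8/2) = 4)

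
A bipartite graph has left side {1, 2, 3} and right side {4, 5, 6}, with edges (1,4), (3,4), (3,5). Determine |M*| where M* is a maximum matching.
2 (matching: (1,4), (3,5); upper bound min(|L|,|R|) = min(3,3) = 3)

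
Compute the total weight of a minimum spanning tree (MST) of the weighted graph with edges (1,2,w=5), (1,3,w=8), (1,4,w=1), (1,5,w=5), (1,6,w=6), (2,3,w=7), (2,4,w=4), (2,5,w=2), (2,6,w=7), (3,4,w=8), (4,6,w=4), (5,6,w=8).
18 (MST edges: (1,4,w=1), (2,3,w=7), (2,4,w=4), (2,5,w=2), (4,6,w=4); sum of weights 1 + 7 + 4 + 2 + 4 = 18)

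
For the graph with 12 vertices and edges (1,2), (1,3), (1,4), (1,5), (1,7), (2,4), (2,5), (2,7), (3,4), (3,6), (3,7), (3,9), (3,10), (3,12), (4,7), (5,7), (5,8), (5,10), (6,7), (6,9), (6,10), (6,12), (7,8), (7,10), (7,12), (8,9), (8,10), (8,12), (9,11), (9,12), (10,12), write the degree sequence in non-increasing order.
[9, 7, 6, 6, 5, 5, 5, 5, 5, 4, 4, 1] (degrees: deg(1)=5, deg(2)=4, deg(3)=7, deg(4)=4, deg(5)=5, deg(6)=5, deg(7)=9, deg(8)=5, deg(9)=5, deg(10)=6, deg(11)=1, deg(12)=6)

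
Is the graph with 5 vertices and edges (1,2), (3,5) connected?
No, it has 3 components: {1, 2}, {3, 5}, {4}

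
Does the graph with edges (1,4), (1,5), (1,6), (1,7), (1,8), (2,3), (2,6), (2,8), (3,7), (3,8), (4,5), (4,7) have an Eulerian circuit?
No (6 vertices have odd degree: {1, 2, 3, 4, 7, 8}; Eulerian circuit requires 0)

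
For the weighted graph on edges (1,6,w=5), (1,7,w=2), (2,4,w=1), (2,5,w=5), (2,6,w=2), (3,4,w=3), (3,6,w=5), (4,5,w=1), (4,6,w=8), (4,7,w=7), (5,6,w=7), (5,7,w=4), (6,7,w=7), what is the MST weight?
13 (MST edges: (1,7,w=2), (2,4,w=1), (2,6,w=2), (3,4,w=3), (4,5,w=1), (5,7,w=4); sum of weights 2 + 1 + 2 + 3 + 1 + 4 = 13)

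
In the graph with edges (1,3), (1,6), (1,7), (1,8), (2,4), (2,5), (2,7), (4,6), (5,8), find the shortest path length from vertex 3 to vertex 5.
3 (path: 3 -> 1 -> 8 -> 5, 3 edges)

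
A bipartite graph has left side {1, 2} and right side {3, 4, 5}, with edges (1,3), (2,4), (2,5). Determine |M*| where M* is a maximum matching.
2 (matching: (1,3), (2,5); upper bound min(|L|,|R|) = min(2,3) = 2)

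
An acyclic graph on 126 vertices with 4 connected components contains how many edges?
122 (Each of the 4 component trees on V_i vertices has V_i - 1 edges; summing gives V - C = 126 - 4 = 122)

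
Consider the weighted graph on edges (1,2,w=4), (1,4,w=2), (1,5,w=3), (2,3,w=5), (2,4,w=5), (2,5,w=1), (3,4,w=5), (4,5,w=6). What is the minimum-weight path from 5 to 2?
1 (path: 5 -> 2; weights 1 = 1)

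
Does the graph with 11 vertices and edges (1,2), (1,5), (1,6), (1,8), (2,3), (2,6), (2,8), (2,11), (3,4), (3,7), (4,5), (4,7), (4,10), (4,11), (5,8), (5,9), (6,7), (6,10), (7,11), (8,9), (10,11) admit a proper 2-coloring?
No (odd cycle of length 3: 5 -> 1 -> 8 -> 5)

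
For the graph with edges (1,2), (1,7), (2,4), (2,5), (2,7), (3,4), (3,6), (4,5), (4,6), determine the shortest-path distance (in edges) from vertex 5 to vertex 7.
2 (path: 5 -> 2 -> 7, 2 edges)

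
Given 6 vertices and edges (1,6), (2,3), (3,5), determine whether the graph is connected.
No, it has 3 components: {1, 6}, {2, 3, 5}, {4}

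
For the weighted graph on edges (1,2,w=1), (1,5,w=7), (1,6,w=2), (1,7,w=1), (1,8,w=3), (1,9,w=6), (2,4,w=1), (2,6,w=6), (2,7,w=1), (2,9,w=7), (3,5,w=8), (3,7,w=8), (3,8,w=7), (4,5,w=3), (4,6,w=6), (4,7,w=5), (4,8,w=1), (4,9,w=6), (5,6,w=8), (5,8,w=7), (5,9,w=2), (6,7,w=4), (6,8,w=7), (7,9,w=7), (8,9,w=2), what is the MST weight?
17 (MST edges: (1,2,w=1), (1,6,w=2), (1,7,w=1), (2,4,w=1), (3,8,w=7), (4,8,w=1), (5,9,w=2), (8,9,w=2); sum of weights 1 + 2 + 1 + 1 + 7 + 1 + 2 + 2 = 17)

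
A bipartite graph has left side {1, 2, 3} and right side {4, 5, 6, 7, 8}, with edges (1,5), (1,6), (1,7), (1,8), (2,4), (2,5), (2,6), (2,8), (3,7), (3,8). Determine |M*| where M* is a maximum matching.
3 (matching: (1,8), (2,6), (3,7); upper bound min(|L|,|R|) = min(3,5) = 3)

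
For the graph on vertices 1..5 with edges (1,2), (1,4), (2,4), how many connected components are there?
3 (components: {1, 2, 4}, {3}, {5})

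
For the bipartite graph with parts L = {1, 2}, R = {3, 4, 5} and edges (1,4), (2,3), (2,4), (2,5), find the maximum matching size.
2 (matching: (1,4), (2,5); upper bound min(|L|,|R|) = min(2,3) = 2)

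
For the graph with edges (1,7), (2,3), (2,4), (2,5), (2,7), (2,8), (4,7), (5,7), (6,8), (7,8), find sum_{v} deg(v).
20 (handshake: sum of degrees = 2|E| = 2 x 10 = 20)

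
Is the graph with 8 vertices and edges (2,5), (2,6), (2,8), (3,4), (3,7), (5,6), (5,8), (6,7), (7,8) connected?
No, it has 2 components: {1}, {2, 3, 4, 5, 6, 7, 8}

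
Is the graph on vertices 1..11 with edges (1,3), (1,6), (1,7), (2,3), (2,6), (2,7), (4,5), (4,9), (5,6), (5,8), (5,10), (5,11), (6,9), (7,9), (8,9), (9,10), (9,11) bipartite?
Yes. Partition: {1, 2, 5, 9}, {3, 4, 6, 7, 8, 10, 11}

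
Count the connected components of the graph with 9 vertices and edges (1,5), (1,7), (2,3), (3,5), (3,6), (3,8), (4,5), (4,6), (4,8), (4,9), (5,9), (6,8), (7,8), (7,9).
1 (components: {1, 2, 3, 4, 5, 6, 7, 8, 9})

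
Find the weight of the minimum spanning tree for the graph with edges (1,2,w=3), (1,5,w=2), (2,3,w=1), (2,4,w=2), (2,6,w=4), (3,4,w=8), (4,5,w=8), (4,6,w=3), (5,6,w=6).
11 (MST edges: (1,2,w=3), (1,5,w=2), (2,3,w=1), (2,4,w=2), (4,6,w=3); sum of weights 3 + 2 + 1 + 2 + 3 = 11)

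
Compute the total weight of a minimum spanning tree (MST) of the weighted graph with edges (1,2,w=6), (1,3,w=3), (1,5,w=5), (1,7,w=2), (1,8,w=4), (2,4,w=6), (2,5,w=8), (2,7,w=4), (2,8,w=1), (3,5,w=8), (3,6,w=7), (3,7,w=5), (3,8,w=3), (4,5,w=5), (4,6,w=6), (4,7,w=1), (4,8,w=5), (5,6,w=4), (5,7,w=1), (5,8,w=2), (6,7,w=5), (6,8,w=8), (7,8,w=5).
14 (MST edges: (1,3,w=3), (1,7,w=2), (2,8,w=1), (4,7,w=1), (5,6,w=4), (5,7,w=1), (5,8,w=2); sum of weights 3 + 2 + 1 + 1 + 4 + 1 + 2 = 14)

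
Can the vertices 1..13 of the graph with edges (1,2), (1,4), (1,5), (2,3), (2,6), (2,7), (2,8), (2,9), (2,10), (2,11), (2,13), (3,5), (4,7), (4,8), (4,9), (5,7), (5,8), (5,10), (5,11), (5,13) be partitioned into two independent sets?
Yes. Partition: {1, 3, 6, 7, 8, 9, 10, 11, 12, 13}, {2, 4, 5}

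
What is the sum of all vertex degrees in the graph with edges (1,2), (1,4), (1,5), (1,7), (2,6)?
10 (handshake: sum of degrees = 2|E| = 2 x 5 = 10)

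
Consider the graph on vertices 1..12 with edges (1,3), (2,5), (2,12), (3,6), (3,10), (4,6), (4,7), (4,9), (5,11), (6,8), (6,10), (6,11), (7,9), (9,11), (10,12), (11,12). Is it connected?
Yes (BFS from 1 visits [1, 3, 6, 10, 4, 8, 11, 12, 7, 9, 5, 2] — all 12 vertices reached)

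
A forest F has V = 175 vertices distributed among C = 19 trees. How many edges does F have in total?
156 (Each of the 19 component trees on V_i vertices has V_i - 1 edges; summing gives V - C = 175 - 19 = 156)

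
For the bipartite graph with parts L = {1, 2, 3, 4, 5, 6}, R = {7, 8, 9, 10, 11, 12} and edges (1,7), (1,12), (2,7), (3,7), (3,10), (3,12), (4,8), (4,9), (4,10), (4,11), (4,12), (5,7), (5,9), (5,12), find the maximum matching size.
5 (matching: (1,12), (2,7), (3,10), (4,11), (5,9); upper bound min(|L|,|R|) = min(6,6) = 6)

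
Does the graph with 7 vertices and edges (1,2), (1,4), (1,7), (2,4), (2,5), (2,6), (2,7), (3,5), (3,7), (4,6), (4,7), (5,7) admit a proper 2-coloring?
No (odd cycle of length 3: 2 -> 1 -> 4 -> 2)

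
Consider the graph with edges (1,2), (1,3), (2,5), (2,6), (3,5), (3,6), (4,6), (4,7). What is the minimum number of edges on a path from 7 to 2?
3 (path: 7 -> 4 -> 6 -> 2, 3 edges)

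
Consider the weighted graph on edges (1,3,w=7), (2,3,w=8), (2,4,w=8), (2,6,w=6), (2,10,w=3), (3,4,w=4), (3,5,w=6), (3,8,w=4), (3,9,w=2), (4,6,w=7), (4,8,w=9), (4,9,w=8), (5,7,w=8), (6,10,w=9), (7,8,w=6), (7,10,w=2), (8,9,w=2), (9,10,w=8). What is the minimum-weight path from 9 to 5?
8 (path: 9 -> 3 -> 5; weights 2 + 6 = 8)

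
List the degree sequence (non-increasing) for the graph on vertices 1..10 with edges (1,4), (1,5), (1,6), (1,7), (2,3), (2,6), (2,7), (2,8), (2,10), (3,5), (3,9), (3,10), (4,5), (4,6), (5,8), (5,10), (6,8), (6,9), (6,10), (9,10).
[6, 5, 5, 5, 4, 4, 3, 3, 3, 2] (degrees: deg(1)=4, deg(2)=5, deg(3)=4, deg(4)=3, deg(5)=5, deg(6)=6, deg(7)=2, deg(8)=3, deg(9)=3, deg(10)=5)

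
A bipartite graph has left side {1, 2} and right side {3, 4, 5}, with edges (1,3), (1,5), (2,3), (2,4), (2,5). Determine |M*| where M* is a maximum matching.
2 (matching: (1,5), (2,4); upper bound min(|L|,|R|) = min(2,3) = 2)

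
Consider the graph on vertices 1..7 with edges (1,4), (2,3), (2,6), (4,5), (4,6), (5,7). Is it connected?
Yes (BFS from 1 visits [1, 4, 5, 6, 7, 2, 3] — all 7 vertices reached)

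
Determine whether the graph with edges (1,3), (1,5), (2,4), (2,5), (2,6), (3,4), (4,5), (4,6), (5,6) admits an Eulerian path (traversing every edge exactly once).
Yes (the graph is connected and exactly 2 vertices have odd degree: {2, 6}; any Eulerian path must start and end at those)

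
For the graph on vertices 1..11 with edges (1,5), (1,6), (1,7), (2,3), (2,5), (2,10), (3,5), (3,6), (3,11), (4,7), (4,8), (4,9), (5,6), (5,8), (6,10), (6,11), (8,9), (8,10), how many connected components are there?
1 (components: {1, 2, 3, 4, 5, 6, 7, 8, 9, 10, 11})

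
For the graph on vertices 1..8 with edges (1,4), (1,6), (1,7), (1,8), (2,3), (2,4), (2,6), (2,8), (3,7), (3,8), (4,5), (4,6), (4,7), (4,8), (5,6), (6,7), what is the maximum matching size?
4 (matching: (1,8), (2,6), (3,7), (4,5); upper bound floor(n/2) = floor(8/2) = 4)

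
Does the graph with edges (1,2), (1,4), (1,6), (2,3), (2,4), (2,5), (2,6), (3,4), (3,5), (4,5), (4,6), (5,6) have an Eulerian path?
No (4 vertices have odd degree: {1, 2, 3, 4}; Eulerian path requires 0 or 2)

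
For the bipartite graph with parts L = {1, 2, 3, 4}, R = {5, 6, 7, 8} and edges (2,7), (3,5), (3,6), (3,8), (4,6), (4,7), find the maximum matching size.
3 (matching: (2,7), (3,8), (4,6); upper bound min(|L|,|R|) = min(4,4) = 4)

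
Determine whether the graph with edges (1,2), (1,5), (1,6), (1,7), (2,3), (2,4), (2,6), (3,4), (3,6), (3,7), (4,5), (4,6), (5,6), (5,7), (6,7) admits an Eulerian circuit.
Yes (the graph is connected and all 7 vertices have even degree)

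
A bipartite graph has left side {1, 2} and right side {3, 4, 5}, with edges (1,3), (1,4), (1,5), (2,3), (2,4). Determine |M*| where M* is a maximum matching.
2 (matching: (1,5), (2,4); upper bound min(|L|,|R|) = min(2,3) = 2)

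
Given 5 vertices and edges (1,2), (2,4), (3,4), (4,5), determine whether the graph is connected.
Yes (BFS from 1 visits [1, 2, 4, 3, 5] — all 5 vertices reached)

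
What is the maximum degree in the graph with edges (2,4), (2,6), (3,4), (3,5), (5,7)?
2 (attained at vertices 2, 3, 4, 5)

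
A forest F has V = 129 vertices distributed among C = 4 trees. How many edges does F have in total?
125 (Each of the 4 component trees on V_i vertices has V_i - 1 edges; summing gives V - C = 129 - 4 = 125)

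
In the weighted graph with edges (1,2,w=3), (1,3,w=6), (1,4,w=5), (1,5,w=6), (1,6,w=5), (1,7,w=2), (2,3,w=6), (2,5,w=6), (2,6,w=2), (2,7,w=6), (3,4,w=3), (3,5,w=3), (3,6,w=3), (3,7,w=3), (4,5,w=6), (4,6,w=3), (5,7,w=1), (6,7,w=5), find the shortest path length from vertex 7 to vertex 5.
1 (path: 7 -> 5; weights 1 = 1)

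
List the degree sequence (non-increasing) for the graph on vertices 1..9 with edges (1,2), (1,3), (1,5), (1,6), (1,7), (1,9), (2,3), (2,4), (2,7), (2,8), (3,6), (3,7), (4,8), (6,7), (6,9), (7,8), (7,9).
[6, 6, 5, 4, 4, 3, 3, 2, 1] (degrees: deg(1)=6, deg(2)=5, deg(3)=4, deg(4)=2, deg(5)=1, deg(6)=4, deg(7)=6, deg(8)=3, deg(9)=3)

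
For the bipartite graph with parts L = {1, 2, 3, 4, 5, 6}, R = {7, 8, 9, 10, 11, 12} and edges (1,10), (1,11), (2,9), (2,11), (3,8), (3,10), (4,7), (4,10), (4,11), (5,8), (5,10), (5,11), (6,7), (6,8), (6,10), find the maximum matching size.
5 (matching: (1,11), (2,9), (3,10), (4,7), (5,8); upper bound min(|L|,|R|) = min(6,6) = 6)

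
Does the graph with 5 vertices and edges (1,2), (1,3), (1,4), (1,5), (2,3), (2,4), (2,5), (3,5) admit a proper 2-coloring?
No (odd cycle of length 3: 3 -> 1 -> 2 -> 3)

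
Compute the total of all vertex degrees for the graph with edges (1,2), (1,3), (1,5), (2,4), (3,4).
10 (handshake: sum of degrees = 2|E| = 2 x 5 = 10)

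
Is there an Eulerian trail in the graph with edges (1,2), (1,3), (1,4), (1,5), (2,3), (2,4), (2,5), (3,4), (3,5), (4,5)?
Yes — and in fact it has an Eulerian circuit (the graph is connected and all 5 vertices have even degree)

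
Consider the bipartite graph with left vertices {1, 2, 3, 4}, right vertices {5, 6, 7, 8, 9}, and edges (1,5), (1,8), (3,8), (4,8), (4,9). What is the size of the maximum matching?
3 (matching: (1,5), (3,8), (4,9); upper bound min(|L|,|R|) = min(4,5) = 4)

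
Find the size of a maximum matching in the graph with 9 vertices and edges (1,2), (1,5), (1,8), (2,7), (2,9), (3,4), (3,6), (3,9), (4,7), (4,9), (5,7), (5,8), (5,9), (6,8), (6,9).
4 (matching: (1,5), (2,9), (4,7), (6,8); upper bound floor(n/2) = floor(9/2) = 4)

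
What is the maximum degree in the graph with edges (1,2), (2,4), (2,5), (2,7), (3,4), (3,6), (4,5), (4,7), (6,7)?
4 (attained at vertices 2, 4)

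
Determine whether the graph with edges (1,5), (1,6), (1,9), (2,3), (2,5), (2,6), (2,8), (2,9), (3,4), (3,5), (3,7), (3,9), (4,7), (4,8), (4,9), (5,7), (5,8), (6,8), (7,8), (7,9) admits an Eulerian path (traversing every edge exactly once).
No (8 vertices have odd degree: {1, 2, 3, 5, 6, 7, 8, 9}; Eulerian path requires 0 or 2)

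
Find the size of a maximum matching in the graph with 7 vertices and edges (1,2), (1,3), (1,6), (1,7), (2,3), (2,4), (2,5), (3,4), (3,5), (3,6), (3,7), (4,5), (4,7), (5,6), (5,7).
3 (matching: (1,6), (3,5), (4,7); upper bound floor(n/2) = floor(7/2) = 3)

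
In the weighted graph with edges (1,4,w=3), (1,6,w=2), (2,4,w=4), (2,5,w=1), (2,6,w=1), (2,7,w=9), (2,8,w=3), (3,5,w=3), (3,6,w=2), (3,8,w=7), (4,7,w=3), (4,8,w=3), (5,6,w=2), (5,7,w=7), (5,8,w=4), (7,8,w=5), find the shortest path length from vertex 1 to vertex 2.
3 (path: 1 -> 6 -> 2; weights 2 + 1 = 3)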